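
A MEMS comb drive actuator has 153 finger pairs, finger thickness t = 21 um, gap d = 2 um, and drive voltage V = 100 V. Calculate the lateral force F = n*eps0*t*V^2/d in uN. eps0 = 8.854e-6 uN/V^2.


Step 1: Parameters: n=153, eps0=8.854e-6 uN/V^2, t=21 um, V=100 V, d=2 um
Step 2: V^2 = 10000
Step 3: F = 153 * 8.854e-6 * 21 * 10000 / 2
F = 142.24 uN


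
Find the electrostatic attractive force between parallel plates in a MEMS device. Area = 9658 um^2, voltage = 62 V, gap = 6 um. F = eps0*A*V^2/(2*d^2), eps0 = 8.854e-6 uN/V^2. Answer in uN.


Step 1: Identify parameters.
eps0 = 8.854e-6 uN/V^2, A = 9658 um^2, V = 62 V, d = 6 um
Step 2: Compute V^2 = 62^2 = 3844
Step 3: Compute d^2 = 6^2 = 36
Step 4: F = 0.5 * 8.854e-6 * 9658 * 3844 / 36
F = 4.565 uN


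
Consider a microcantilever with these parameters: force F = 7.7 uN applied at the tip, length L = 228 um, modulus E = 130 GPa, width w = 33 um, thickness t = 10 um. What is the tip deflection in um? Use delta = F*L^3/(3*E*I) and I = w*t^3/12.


Step 1: Calculate the second moment of area.
I = w * t^3 / 12 = 33 * 10^3 / 12 = 2750.0 um^4
Step 2: Convert E to consistent units (1 GPa = 1000 uN/um^2).
E = 130 GPa = 130000 uN/um^2
Step 3: Calculate tip deflection.
delta = F * L^3 / (3 * E * I)
delta = 7.7 * 228^3 / (3 * 130000 * 2750.0)
delta = 0.0851 um


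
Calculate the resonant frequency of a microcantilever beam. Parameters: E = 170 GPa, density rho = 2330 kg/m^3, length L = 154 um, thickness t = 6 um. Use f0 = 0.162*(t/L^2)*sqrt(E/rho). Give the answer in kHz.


Step 1: Convert units to SI.
t_SI = 6e-6 m, L_SI = 154e-6 m
Step 2: Calculate sqrt(E/rho).
sqrt(170e9 / 2330) = 8541.74 m/s
Step 3: Compute f0.
f0 = 0.162 * 6e-6 / (154e-6)^2 * 8541.74 = 350083.1 Hz = 350.08 kHz


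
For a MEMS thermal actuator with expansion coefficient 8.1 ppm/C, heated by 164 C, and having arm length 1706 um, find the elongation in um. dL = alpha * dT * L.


Step 1: Convert CTE: alpha = 8.1 ppm/C = 8.1e-6 /C
Step 2: dL = 8.1e-6 * 164 * 1706
dL = 2.2663 um


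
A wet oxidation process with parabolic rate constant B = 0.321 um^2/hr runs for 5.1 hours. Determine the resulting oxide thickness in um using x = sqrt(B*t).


Step 1: Compute B*t = 0.321 * 5.1 = 1.6371
Step 2: x = sqrt(1.6371)
x = 1.279 um


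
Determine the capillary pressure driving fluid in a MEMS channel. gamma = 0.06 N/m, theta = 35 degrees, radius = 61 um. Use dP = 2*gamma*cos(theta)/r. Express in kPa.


Step 1: cos(35 deg) = 0.8192
Step 2: Convert r to m: r = 61e-6 m
Step 3: dP = 2 * 0.06 * 0.8192 / 61e-6 = 1611.5 Pa
Step 4: Convert Pa to kPa (divide by 1000).
dP = 1.61 kPa


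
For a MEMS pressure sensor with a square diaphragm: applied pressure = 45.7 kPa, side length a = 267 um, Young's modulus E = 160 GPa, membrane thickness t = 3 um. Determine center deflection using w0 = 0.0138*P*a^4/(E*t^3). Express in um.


Step 1: Convert pressure to compatible units (E is in GPa, so P in GPa).
P = 45.7 kPa = 45.7e-6 GPa
Step 2: Compute numerator: 0.0138 * P * a^4.
a^4 = 267^4 = 5082121521
numerator = 0.0138 * 45.7e-6 * 5082121521 = 3.20509e+03
Step 3: Compute denominator: E * t^3 = 160 * 3^3 = 4320
Step 4: w0 = numerator / denominator = 3.20509e+03 / 4320 = 0.7419 um


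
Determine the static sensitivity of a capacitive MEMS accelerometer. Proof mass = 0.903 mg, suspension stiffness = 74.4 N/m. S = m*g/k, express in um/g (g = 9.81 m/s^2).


Step 1: Convert mass: m = 0.903 mg = 9.03e-07 kg
Step 2: S = m * g / k = 9.03e-07 * 9.81 / 74.4
Step 3: S = 1.19e-07 m/g
Step 4: Convert to um/g: S = 0.119 um/g


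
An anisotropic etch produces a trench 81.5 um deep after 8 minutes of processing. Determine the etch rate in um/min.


Step 1: Etch rate = depth / time
Step 2: rate = 81.5 / 8
rate = 10.188 um/min


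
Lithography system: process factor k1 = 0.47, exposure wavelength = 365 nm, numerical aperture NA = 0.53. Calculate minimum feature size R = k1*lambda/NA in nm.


Step 1: Identify values: k1 = 0.47, lambda = 365 nm, NA = 0.53
Step 2: R = k1 * lambda / NA
R = 0.47 * 365 / 0.53
R = 323.7 nm


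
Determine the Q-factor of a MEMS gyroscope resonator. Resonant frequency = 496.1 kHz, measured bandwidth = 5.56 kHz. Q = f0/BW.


Step 1: Q = f0 / bandwidth
Step 2: Q = 496.1 / 5.56
Q = 89.2


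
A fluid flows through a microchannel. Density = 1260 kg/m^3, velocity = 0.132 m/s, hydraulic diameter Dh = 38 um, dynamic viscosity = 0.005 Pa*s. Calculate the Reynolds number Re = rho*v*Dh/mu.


Step 1: Convert Dh to meters: Dh = 38e-6 m
Step 2: Re = rho * v * Dh / mu
Re = 1260 * 0.132 * 38e-6 / 0.005
Re = 1.264


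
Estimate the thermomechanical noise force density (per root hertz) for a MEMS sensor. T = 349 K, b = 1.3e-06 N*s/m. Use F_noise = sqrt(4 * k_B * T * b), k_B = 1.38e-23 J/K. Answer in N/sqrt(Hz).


Step 1: Compute 4 * k_B * T * b
= 4 * 1.38e-23 * 349 * 1.3e-06
= 2.5044e-26 N^2/Hz
Step 2: F_noise = sqrt(2.5044e-26)
F_noise = 1.58e-13 N/sqrt(Hz)


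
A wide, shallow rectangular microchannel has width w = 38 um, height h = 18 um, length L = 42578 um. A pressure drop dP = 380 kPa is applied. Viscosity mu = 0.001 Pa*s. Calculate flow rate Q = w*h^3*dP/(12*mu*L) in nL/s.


Step 1: Convert all dimensions to SI (meters).
w = 38e-6 m, h = 18e-6 m, L = 42578e-6 m, dP = 380e3 Pa
Step 2: Q = w * h^3 * dP / (12 * mu * L)
Q = 38e-6 * (18e-6)^3 * 380e3 / (12 * 0.001 * 42578e-6) = 1.6482315e-10 m^3/s
Step 3: Convert Q from m^3/s to nL/s (1 m^3 = 1e12 nL, so multiply by 1e12).
Q = 164.823 nL/s


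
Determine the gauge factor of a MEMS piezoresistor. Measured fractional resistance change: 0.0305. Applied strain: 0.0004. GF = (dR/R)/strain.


Step 1: Identify values.
dR/R = 0.0305, strain = 0.0004
Step 2: GF = (dR/R) / strain = 0.0305 / 0.0004
GF = 76.3


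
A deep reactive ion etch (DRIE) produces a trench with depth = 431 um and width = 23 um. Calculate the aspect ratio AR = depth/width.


Step 1: AR = depth / width
Step 2: AR = 431 / 23
AR = 18.7


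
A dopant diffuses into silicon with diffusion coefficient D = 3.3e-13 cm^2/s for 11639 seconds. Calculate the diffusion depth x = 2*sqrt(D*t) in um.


Step 1: Compute D*t = 3.3e-13 * 11639 = 3.84087e-09 cm^2
Step 2: sqrt(D*t) = 6.19748e-05 cm
Step 3: x = 2 * 6.19748e-05 cm = 1.239496e-04 cm
Step 4: Convert to um (1 cm = 1e4 um): x = 1.239 um


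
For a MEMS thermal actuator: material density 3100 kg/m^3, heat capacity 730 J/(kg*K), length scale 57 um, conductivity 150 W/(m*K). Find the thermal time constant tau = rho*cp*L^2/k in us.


Step 1: Convert L to m: L = 57e-6 m
Step 2: L^2 = (57e-6)^2 = 3.249e-09 m^2
Step 3: tau = 3100 * 730 * 3.249e-09 / 150 = 4.901658e-05 s
Step 4: Convert to microseconds (multiply by 1e6).
tau = 49.017 us


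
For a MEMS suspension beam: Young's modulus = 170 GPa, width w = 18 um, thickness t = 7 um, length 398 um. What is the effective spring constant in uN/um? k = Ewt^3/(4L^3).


Step 1: Convert E to consistent units (1 GPa = 1000 uN/um^2).
E = 170 GPa = 170000 uN/um^2
Step 2: Compute t^3 = 7^3 = 343
Step 3: Compute L^3 = 398^3 = 63044792
Step 4: k = 170000 * 18 * 343 / (4 * 63044792)
k = 4.162 uN/um


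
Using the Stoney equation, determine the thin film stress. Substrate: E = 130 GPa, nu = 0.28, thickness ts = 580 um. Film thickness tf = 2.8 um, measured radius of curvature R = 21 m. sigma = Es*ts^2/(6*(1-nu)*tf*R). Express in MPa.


Step 1: Compute numerator: Es * ts^2 = 130 * 580^2 = 43732000 (GPa*um^2)
Step 2: Compute denominator (R in um): 6*(1-nu)*tf*R = 6*0.72*2.8*21e6 = 254016000.0 (um^2)
Step 3: sigma (GPa) = 43732000 / 254016000.0 = 1.72162e-01 GPa
Step 4: Convert to MPa (x1000): sigma = 172.2 MPa


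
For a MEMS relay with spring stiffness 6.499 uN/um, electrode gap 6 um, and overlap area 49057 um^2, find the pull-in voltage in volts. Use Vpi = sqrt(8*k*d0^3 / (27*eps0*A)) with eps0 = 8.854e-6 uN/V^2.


Step 1: Compute numerator: 8 * k * d0^3 = 8 * 6.499 * 6^3 = 11230.272
Step 2: Compute denominator: 27 * eps0 * A = 27 * 8.854e-6 * 49057 = 11.727468
Step 3: Vpi = sqrt(11230.272 / 11.727468)
Vpi = 30.95 V


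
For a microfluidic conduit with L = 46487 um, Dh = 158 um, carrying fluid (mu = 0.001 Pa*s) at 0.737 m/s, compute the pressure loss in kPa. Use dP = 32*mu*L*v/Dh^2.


Step 1: Convert to SI: L = 46487e-6 m, Dh = 158e-6 m
Step 2: dP = 32 * 0.001 * 46487e-6 * 0.737 / (158e-6)^2
Step 3: dP = 43917.22 Pa
Step 4: Convert to kPa: dP = 43.92 kPa


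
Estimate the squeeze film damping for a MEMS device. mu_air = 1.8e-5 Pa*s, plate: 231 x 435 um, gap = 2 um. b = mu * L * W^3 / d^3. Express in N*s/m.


Step 1: Convert to SI.
L = 231e-6 m, W = 435e-6 m, d = 2e-6 m
Step 2: W^3 = (435e-6)^3 = 8.23e-11 m^3
Step 3: d^3 = (2e-6)^3 = 8.00e-18 m^3
Step 4: b = 1.8e-5 * 231e-6 * 8.23e-11 / 8.00e-18
b = 4.28e-02 N*s/m


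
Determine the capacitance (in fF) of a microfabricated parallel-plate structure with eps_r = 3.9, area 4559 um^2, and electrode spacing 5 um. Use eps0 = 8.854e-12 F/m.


Step 1: Convert area to m^2: A = 4559e-12 m^2
Step 2: Convert gap to m: d = 5e-6 m
Step 3: C = eps0 * eps_r * A / d
C = 8.854e-12 * 3.9 * 4559e-12 / 5e-6
Step 4: Convert to fF (multiply by 1e15).
C = 31.49 fF


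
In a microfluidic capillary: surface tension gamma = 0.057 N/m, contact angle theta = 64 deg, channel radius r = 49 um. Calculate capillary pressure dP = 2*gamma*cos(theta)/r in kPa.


Step 1: cos(64 deg) = 0.4384
Step 2: Convert r to m: r = 49e-6 m
Step 3: dP = 2 * 0.057 * 0.4384 / 49e-6 = 1020.0 Pa
Step 4: Convert Pa to kPa (divide by 1000).
dP = 1.02 kPa


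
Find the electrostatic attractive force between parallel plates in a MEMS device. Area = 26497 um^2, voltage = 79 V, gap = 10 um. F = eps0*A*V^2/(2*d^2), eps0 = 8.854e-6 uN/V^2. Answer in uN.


Step 1: Identify parameters.
eps0 = 8.854e-6 uN/V^2, A = 26497 um^2, V = 79 V, d = 10 um
Step 2: Compute V^2 = 79^2 = 6241
Step 3: Compute d^2 = 10^2 = 100
Step 4: F = 0.5 * 8.854e-6 * 26497 * 6241 / 100
F = 7.321 uN


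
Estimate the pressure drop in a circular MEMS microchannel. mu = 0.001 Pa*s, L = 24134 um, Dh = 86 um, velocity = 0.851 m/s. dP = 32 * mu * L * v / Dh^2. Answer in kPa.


Step 1: Convert to SI: L = 24134e-6 m, Dh = 86e-6 m
Step 2: dP = 32 * 0.001 * 24134e-6 * 0.851 / (86e-6)^2
Step 3: dP = 88861.15 Pa
Step 4: Convert to kPa: dP = 88.86 kPa


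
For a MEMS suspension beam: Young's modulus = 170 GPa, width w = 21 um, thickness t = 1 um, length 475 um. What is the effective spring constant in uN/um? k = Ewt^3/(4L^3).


Step 1: Convert E to consistent units (1 GPa = 1000 uN/um^2).
E = 170 GPa = 170000 uN/um^2
Step 2: Compute t^3 = 1^3 = 1
Step 3: Compute L^3 = 475^3 = 107171875
Step 4: k = 170000 * 21 * 1 / (4 * 107171875)
k = 0.0083 uN/um


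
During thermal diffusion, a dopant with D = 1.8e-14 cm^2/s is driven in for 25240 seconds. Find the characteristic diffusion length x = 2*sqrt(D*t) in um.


Step 1: Compute D*t = 1.8e-14 * 25240 = 4.5432e-10 cm^2
Step 2: sqrt(D*t) = 2.1315e-05 cm
Step 3: x = 2 * 2.1315e-05 cm = 4.263e-05 cm
Step 4: Convert to um (1 cm = 1e4 um): x = 0.426 um


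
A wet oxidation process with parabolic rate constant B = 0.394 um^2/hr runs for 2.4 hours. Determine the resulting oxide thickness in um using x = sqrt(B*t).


Step 1: Compute B*t = 0.394 * 2.4 = 0.9456
Step 2: x = sqrt(0.9456)
x = 0.972 um


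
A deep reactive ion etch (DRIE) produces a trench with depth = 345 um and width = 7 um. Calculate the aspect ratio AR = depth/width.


Step 1: AR = depth / width
Step 2: AR = 345 / 7
AR = 49.3


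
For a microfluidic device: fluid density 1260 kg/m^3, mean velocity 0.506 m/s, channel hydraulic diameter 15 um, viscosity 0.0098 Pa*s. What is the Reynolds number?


Step 1: Convert Dh to meters: Dh = 15e-6 m
Step 2: Re = rho * v * Dh / mu
Re = 1260 * 0.506 * 15e-6 / 0.0098
Re = 0.976


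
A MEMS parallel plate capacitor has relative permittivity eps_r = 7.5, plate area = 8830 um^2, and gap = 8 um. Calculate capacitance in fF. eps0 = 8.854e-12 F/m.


Step 1: Convert area to m^2: A = 8830e-12 m^2
Step 2: Convert gap to m: d = 8e-6 m
Step 3: C = eps0 * eps_r * A / d
C = 8.854e-12 * 7.5 * 8830e-12 / 8e-6
Step 4: Convert to fF (multiply by 1e15).
C = 73.29 fF


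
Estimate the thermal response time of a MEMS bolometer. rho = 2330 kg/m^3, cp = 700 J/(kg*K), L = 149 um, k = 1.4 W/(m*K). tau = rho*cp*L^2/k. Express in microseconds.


Step 1: Convert L to m: L = 149e-6 m
Step 2: L^2 = (149e-6)^2 = 2.2201e-08 m^2
Step 3: tau = 2330 * 700 * 2.2201e-08 / 1.4 = 2.5864165e-02 s
Step 4: Convert to microseconds (multiply by 1e6).
tau = 25864.165 us


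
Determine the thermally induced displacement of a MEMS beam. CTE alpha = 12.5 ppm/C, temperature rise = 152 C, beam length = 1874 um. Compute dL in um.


Step 1: Convert CTE: alpha = 12.5 ppm/C = 12.5e-6 /C
Step 2: dL = 12.5e-6 * 152 * 1874
dL = 3.5606 um


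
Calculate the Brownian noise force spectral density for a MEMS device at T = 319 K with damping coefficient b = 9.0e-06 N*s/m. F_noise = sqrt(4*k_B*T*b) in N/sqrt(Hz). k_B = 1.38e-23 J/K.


Step 1: Compute 4 * k_B * T * b
= 4 * 1.38e-23 * 319 * 9.0e-06
= 1.5848e-25 N^2/Hz
Step 2: F_noise = sqrt(1.5848e-25)
F_noise = 3.98e-13 N/sqrt(Hz)


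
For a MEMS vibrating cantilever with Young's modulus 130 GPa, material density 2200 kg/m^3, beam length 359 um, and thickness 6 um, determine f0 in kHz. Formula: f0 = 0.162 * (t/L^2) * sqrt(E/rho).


Step 1: Convert units to SI.
t_SI = 6e-6 m, L_SI = 359e-6 m
Step 2: Calculate sqrt(E/rho).
sqrt(130e9 / 2200) = 7687.06 m/s
Step 3: Compute f0.
f0 = 0.162 * 6e-6 / (359e-6)^2 * 7687.06 = 57974.6 Hz = 57.97 kHz


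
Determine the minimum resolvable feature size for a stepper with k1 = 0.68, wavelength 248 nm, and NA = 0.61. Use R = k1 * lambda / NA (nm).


Step 1: Identify values: k1 = 0.68, lambda = 248 nm, NA = 0.61
Step 2: R = k1 * lambda / NA
R = 0.68 * 248 / 0.61
R = 276.5 nm


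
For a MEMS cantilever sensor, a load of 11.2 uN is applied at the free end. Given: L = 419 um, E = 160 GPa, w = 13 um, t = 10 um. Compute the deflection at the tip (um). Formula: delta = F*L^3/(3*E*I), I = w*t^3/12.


Step 1: Calculate the second moment of area.
I = w * t^3 / 12 = 13 * 10^3 / 12 = 1083.3333 um^4
Step 2: Convert E to consistent units (1 GPa = 1000 uN/um^2).
E = 160 GPa = 160000 uN/um^2
Step 3: Calculate tip deflection.
delta = F * L^3 / (3 * E * I)
delta = 11.2 * 419^3 / (3 * 160000 * 1083.3333)
delta = 1.5844 um


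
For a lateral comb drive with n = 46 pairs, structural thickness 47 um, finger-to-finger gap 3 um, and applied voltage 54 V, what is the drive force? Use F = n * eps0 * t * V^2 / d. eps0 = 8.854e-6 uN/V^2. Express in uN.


Step 1: Parameters: n=46, eps0=8.854e-6 uN/V^2, t=47 um, V=54 V, d=3 um
Step 2: V^2 = 2916
Step 3: F = 46 * 8.854e-6 * 47 * 2916 / 3
F = 18.606 uN


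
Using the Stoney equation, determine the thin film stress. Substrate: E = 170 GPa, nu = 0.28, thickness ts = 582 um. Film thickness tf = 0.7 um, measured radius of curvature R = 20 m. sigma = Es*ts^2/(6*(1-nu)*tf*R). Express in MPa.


Step 1: Compute numerator: Es * ts^2 = 170 * 582^2 = 57583080 (GPa*um^2)
Step 2: Compute denominator (R in um): 6*(1-nu)*tf*R = 6*0.72*0.7*20e6 = 60480000.0 (um^2)
Step 3: sigma (GPa) = 57583080 / 60480000.0 = 9.52101e-01 GPa
Step 4: Convert to MPa (x1000): sigma = 952.1 MPa


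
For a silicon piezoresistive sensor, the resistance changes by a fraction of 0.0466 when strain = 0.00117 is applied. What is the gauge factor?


Step 1: Identify values.
dR/R = 0.0466, strain = 0.00117
Step 2: GF = (dR/R) / strain = 0.0466 / 0.00117
GF = 39.8


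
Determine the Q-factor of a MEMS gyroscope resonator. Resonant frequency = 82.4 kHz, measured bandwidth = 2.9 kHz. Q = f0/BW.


Step 1: Q = f0 / bandwidth
Step 2: Q = 82.4 / 2.9
Q = 28.4


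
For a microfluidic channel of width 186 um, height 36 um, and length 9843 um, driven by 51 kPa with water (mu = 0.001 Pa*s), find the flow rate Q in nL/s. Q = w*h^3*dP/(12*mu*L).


Step 1: Convert all dimensions to SI (meters).
w = 186e-6 m, h = 36e-6 m, L = 9843e-6 m, dP = 51e3 Pa
Step 2: Q = w * h^3 * dP / (12 * mu * L)
Q = 186e-6 * (36e-6)^3 * 51e3 / (12 * 0.001 * 9843e-6) = 3.74698446e-09 m^3/s
Step 3: Convert Q from m^3/s to nL/s (1 m^3 = 1e12 nL, so multiply by 1e12).
Q = 3746.984 nL/s


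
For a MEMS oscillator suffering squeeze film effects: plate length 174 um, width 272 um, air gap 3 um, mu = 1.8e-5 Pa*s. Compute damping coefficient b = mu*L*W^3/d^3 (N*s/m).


Step 1: Convert to SI.
L = 174e-6 m, W = 272e-6 m, d = 3e-6 m
Step 2: W^3 = (272e-6)^3 = 2.01e-11 m^3
Step 3: d^3 = (3e-6)^3 = 2.70e-17 m^3
Step 4: b = 1.8e-5 * 174e-6 * 2.01e-11 / 2.70e-17
b = 2.33e-03 N*s/m


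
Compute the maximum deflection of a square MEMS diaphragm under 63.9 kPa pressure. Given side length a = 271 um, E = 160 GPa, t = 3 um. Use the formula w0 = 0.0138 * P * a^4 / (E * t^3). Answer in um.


Step 1: Convert pressure to compatible units (E is in GPa, so P in GPa).
P = 63.9 kPa = 63.9e-6 GPa
Step 2: Compute numerator: 0.0138 * P * a^4.
a^4 = 271^4 = 5393580481
numerator = 0.0138 * 63.9e-6 * 5393580481 = 4.75617e+03
Step 3: Compute denominator: E * t^3 = 160 * 3^3 = 4320
Step 4: w0 = numerator / denominator = 4.75617e+03 / 4320 = 1.101 um


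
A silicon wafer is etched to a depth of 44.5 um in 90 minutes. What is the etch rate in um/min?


Step 1: Etch rate = depth / time
Step 2: rate = 44.5 / 90
rate = 0.494 um/min


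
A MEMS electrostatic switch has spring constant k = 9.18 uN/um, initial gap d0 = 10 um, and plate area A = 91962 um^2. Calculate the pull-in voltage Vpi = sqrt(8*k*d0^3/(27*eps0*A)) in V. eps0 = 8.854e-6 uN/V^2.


Step 1: Compute numerator: 8 * k * d0^3 = 8 * 9.18 * 10^3 = 73440.0
Step 2: Compute denominator: 27 * eps0 * A = 27 * 8.854e-6 * 91962 = 21.984252
Step 3: Vpi = sqrt(73440.0 / 21.984252)
Vpi = 57.8 V


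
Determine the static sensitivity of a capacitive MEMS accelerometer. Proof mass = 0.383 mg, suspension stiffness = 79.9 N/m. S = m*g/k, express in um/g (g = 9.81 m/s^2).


Step 1: Convert mass: m = 0.383 mg = 3.83e-07 kg
Step 2: S = m * g / k = 3.83e-07 * 9.81 / 79.9
Step 3: S = 4.70e-08 m/g
Step 4: Convert to um/g: S = 0.047 um/g


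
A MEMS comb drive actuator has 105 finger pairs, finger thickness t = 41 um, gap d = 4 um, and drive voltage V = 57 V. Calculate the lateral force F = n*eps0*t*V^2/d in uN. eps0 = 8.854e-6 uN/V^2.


Step 1: Parameters: n=105, eps0=8.854e-6 uN/V^2, t=41 um, V=57 V, d=4 um
Step 2: V^2 = 3249
Step 3: F = 105 * 8.854e-6 * 41 * 3249 / 4
F = 30.96 uN


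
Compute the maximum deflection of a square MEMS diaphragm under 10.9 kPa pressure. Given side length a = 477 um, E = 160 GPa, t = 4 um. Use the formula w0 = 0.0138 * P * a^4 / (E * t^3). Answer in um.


Step 1: Convert pressure to compatible units (E is in GPa, so P in GPa).
P = 10.9 kPa = 10.9e-6 GPa
Step 2: Compute numerator: 0.0138 * P * a^4.
a^4 = 477^4 = 51769445841
numerator = 0.0138 * 10.9e-6 * 51769445841 = 7.78716e+03
Step 3: Compute denominator: E * t^3 = 160 * 4^3 = 10240
Step 4: w0 = numerator / denominator = 7.78716e+03 / 10240 = 0.7605 um


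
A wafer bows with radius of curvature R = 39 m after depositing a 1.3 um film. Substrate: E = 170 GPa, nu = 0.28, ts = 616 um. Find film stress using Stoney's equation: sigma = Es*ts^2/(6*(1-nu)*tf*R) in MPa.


Step 1: Compute numerator: Es * ts^2 = 170 * 616^2 = 64507520 (GPa*um^2)
Step 2: Compute denominator (R in um): 6*(1-nu)*tf*R = 6*0.72*1.3*39e6 = 219024000.0 (um^2)
Step 3: sigma (GPa) = 64507520 / 219024000.0 = 2.94523e-01 GPa
Step 4: Convert to MPa (x1000): sigma = 294.5 MPa


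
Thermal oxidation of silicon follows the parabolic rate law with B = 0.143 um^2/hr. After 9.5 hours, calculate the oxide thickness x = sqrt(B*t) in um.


Step 1: Compute B*t = 0.143 * 9.5 = 1.3585
Step 2: x = sqrt(1.3585)
x = 1.166 um


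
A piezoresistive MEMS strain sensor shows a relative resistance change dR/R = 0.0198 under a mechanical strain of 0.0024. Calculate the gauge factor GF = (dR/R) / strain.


Step 1: Identify values.
dR/R = 0.0198, strain = 0.0024
Step 2: GF = (dR/R) / strain = 0.0198 / 0.0024
GF = 8.3


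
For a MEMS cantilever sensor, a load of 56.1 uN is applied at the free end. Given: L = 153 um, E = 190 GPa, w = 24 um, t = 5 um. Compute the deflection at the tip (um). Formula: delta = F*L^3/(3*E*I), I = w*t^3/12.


Step 1: Calculate the second moment of area.
I = w * t^3 / 12 = 24 * 5^3 / 12 = 250.0 um^4
Step 2: Convert E to consistent units (1 GPa = 1000 uN/um^2).
E = 190 GPa = 190000 uN/um^2
Step 3: Calculate tip deflection.
delta = F * L^3 / (3 * E * I)
delta = 56.1 * 153^3 / (3 * 190000 * 250.0)
delta = 1.41 um


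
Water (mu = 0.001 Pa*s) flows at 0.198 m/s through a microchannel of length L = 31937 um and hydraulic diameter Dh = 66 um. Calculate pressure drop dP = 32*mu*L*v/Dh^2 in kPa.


Step 1: Convert to SI: L = 31937e-6 m, Dh = 66e-6 m
Step 2: dP = 32 * 0.001 * 31937e-6 * 0.198 / (66e-6)^2
Step 3: dP = 46453.82 Pa
Step 4: Convert to kPa: dP = 46.45 kPa


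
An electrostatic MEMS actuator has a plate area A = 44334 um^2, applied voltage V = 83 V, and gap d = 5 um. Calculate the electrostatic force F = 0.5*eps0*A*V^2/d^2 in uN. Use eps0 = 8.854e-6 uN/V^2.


Step 1: Identify parameters.
eps0 = 8.854e-6 uN/V^2, A = 44334 um^2, V = 83 V, d = 5 um
Step 2: Compute V^2 = 83^2 = 6889
Step 3: Compute d^2 = 5^2 = 25
Step 4: F = 0.5 * 8.854e-6 * 44334 * 6889 / 25
F = 54.083 uN


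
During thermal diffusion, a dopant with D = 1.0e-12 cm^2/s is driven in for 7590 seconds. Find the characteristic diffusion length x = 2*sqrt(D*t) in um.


Step 1: Compute D*t = 1.0e-12 * 7590 = 7.59e-09 cm^2
Step 2: sqrt(D*t) = 8.71206e-05 cm
Step 3: x = 2 * 8.71206e-05 cm = 1.742412e-04 cm
Step 4: Convert to um (1 cm = 1e4 um): x = 1.742 um


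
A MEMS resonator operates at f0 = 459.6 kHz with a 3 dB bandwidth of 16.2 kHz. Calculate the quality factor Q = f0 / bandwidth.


Step 1: Q = f0 / bandwidth
Step 2: Q = 459.6 / 16.2
Q = 28.4


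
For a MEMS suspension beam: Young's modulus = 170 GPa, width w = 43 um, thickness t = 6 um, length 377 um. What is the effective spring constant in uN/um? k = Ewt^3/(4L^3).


Step 1: Convert E to consistent units (1 GPa = 1000 uN/um^2).
E = 170 GPa = 170000 uN/um^2
Step 2: Compute t^3 = 6^3 = 216
Step 3: Compute L^3 = 377^3 = 53582633
Step 4: k = 170000 * 43 * 216 / (4 * 53582633)
k = 7.3669 uN/um


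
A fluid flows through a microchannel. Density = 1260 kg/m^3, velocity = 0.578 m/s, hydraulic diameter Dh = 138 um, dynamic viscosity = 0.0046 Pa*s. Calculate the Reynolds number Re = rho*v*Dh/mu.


Step 1: Convert Dh to meters: Dh = 138e-6 m
Step 2: Re = rho * v * Dh / mu
Re = 1260 * 0.578 * 138e-6 / 0.0046
Re = 21.848


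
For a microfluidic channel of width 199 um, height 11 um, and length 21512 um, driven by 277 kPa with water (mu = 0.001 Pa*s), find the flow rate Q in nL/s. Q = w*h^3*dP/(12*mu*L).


Step 1: Convert all dimensions to SI (meters).
w = 199e-6 m, h = 11e-6 m, L = 21512e-6 m, dP = 277e3 Pa
Step 2: Q = w * h^3 * dP / (12 * mu * L)
Q = 199e-6 * (11e-6)^3 * 277e3 / (12 * 0.001 * 21512e-6) = 2.8421622e-10 m^3/s
Step 3: Convert Q from m^3/s to nL/s (1 m^3 = 1e12 nL, so multiply by 1e12).
Q = 284.216 nL/s


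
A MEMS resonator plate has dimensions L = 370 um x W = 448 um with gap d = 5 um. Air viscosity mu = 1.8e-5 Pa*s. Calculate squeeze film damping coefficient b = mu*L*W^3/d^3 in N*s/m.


Step 1: Convert to SI.
L = 370e-6 m, W = 448e-6 m, d = 5e-6 m
Step 2: W^3 = (448e-6)^3 = 8.99e-11 m^3
Step 3: d^3 = (5e-6)^3 = 1.25e-16 m^3
Step 4: b = 1.8e-5 * 370e-6 * 8.99e-11 / 1.25e-16
b = 4.79e-03 N*s/m


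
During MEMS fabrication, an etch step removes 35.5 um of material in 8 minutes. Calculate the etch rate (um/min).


Step 1: Etch rate = depth / time
Step 2: rate = 35.5 / 8
rate = 4.438 um/min


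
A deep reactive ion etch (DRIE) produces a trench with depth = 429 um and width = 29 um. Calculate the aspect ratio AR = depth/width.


Step 1: AR = depth / width
Step 2: AR = 429 / 29
AR = 14.8


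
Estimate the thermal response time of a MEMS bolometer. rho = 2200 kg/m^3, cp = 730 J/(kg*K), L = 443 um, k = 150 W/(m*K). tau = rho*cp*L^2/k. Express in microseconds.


Step 1: Convert L to m: L = 443e-6 m
Step 2: L^2 = (443e-6)^2 = 1.96249e-07 m^2
Step 3: tau = 2200 * 730 * 1.96249e-07 / 150 = 2.10117263e-03 s
Step 4: Convert to microseconds (multiply by 1e6).
tau = 2101.173 us


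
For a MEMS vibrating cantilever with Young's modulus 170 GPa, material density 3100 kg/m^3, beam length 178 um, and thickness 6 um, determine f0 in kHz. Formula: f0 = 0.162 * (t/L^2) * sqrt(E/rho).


Step 1: Convert units to SI.
t_SI = 6e-6 m, L_SI = 178e-6 m
Step 2: Calculate sqrt(E/rho).
sqrt(170e9 / 3100) = 7405.32 m/s
Step 3: Compute f0.
f0 = 0.162 * 6e-6 / (178e-6)^2 * 7405.32 = 227180.0 Hz = 227.18 kHz


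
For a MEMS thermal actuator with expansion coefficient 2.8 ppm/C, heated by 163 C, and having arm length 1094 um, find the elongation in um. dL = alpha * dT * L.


Step 1: Convert CTE: alpha = 2.8 ppm/C = 2.8e-6 /C
Step 2: dL = 2.8e-6 * 163 * 1094
dL = 0.4993 um


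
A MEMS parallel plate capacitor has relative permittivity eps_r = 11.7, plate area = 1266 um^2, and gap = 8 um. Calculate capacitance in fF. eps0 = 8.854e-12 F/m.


Step 1: Convert area to m^2: A = 1266e-12 m^2
Step 2: Convert gap to m: d = 8e-6 m
Step 3: C = eps0 * eps_r * A / d
C = 8.854e-12 * 11.7 * 1266e-12 / 8e-6
Step 4: Convert to fF (multiply by 1e15).
C = 16.39 fF


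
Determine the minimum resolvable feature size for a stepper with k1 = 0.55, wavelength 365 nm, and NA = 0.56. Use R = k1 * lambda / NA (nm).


Step 1: Identify values: k1 = 0.55, lambda = 365 nm, NA = 0.56
Step 2: R = k1 * lambda / NA
R = 0.55 * 365 / 0.56
R = 358.5 nm


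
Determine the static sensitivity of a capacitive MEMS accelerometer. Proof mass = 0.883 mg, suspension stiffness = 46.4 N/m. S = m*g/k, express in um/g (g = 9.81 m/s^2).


Step 1: Convert mass: m = 0.883 mg = 8.83e-07 kg
Step 2: S = m * g / k = 8.83e-07 * 9.81 / 46.4
Step 3: S = 1.87e-07 m/g
Step 4: Convert to um/g: S = 0.187 um/g


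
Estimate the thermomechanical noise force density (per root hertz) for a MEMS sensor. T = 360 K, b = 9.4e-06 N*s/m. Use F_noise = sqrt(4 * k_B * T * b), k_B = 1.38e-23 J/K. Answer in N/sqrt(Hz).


Step 1: Compute 4 * k_B * T * b
= 4 * 1.38e-23 * 360 * 9.4e-06
= 1.8680e-25 N^2/Hz
Step 2: F_noise = sqrt(1.8680e-25)
F_noise = 4.32e-13 N/sqrt(Hz)


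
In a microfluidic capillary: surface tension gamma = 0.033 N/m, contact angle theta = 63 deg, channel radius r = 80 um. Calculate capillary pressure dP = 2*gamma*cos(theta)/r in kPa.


Step 1: cos(63 deg) = 0.454
Step 2: Convert r to m: r = 80e-6 m
Step 3: dP = 2 * 0.033 * 0.454 / 80e-6 = 374.6 Pa
Step 4: Convert Pa to kPa (divide by 1000).
dP = 0.37 kPa


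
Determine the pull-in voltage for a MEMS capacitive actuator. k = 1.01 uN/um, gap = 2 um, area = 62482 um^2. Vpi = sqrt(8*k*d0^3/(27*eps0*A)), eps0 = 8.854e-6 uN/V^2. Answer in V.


Step 1: Compute numerator: 8 * k * d0^3 = 8 * 1.01 * 2^3 = 64.64
Step 2: Compute denominator: 27 * eps0 * A = 27 * 8.854e-6 * 62482 = 14.936822
Step 3: Vpi = sqrt(64.64 / 14.936822)
Vpi = 2.08 V


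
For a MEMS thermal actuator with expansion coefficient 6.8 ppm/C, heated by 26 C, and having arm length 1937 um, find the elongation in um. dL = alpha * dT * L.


Step 1: Convert CTE: alpha = 6.8 ppm/C = 6.8e-6 /C
Step 2: dL = 6.8e-6 * 26 * 1937
dL = 0.3425 um


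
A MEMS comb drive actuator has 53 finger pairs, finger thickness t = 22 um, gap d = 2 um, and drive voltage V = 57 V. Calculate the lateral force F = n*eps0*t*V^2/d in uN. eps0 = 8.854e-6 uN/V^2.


Step 1: Parameters: n=53, eps0=8.854e-6 uN/V^2, t=22 um, V=57 V, d=2 um
Step 2: V^2 = 3249
Step 3: F = 53 * 8.854e-6 * 22 * 3249 / 2
F = 16.771 uN


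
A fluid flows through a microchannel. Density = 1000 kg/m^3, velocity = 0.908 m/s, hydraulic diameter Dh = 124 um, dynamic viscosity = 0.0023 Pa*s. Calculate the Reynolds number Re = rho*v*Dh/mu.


Step 1: Convert Dh to meters: Dh = 124e-6 m
Step 2: Re = rho * v * Dh / mu
Re = 1000 * 0.908 * 124e-6 / 0.0023
Re = 48.953


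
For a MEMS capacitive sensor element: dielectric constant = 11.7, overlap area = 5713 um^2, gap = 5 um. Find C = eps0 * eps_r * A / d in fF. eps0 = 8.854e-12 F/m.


Step 1: Convert area to m^2: A = 5713e-12 m^2
Step 2: Convert gap to m: d = 5e-6 m
Step 3: C = eps0 * eps_r * A / d
C = 8.854e-12 * 11.7 * 5713e-12 / 5e-6
Step 4: Convert to fF (multiply by 1e15).
C = 118.36 fF


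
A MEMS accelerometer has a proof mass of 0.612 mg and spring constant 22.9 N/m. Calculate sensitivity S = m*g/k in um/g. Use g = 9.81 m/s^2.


Step 1: Convert mass: m = 0.612 mg = 6.12e-07 kg
Step 2: S = m * g / k = 6.12e-07 * 9.81 / 22.9
Step 3: S = 2.62e-07 m/g
Step 4: Convert to um/g: S = 0.262 um/g


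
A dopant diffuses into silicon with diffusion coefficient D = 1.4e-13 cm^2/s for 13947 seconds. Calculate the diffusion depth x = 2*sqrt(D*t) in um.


Step 1: Compute D*t = 1.4e-13 * 13947 = 1.95258e-09 cm^2
Step 2: sqrt(D*t) = 4.4188e-05 cm
Step 3: x = 2 * 4.4188e-05 cm = 8.8376e-05 cm
Step 4: Convert to um (1 cm = 1e4 um): x = 0.884 um


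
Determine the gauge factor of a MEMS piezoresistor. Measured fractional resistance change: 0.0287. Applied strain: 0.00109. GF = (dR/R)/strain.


Step 1: Identify values.
dR/R = 0.0287, strain = 0.00109
Step 2: GF = (dR/R) / strain = 0.0287 / 0.00109
GF = 26.3


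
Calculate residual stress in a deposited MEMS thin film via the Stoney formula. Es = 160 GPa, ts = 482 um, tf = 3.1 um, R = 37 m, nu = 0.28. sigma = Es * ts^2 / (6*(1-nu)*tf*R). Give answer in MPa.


Step 1: Compute numerator: Es * ts^2 = 160 * 482^2 = 37171840 (GPa*um^2)
Step 2: Compute denominator (R in um): 6*(1-nu)*tf*R = 6*0.72*3.1*37e6 = 495504000.0 (um^2)
Step 3: sigma (GPa) = 37171840 / 495504000.0 = 7.5018e-02 GPa
Step 4: Convert to MPa (x1000): sigma = 75.0 MPa


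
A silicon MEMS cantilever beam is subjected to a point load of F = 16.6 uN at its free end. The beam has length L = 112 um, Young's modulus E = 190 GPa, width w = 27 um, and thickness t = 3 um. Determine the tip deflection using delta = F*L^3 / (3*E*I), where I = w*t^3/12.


Step 1: Calculate the second moment of area.
I = w * t^3 / 12 = 27 * 3^3 / 12 = 60.75 um^4
Step 2: Convert E to consistent units (1 GPa = 1000 uN/um^2).
E = 190 GPa = 190000 uN/um^2
Step 3: Calculate tip deflection.
delta = F * L^3 / (3 * E * I)
delta = 16.6 * 112^3 / (3 * 190000 * 60.75)
delta = 0.6735 um


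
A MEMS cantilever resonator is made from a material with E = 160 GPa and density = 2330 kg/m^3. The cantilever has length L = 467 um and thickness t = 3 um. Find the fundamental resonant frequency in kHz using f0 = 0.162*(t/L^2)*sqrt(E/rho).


Step 1: Convert units to SI.
t_SI = 3e-6 m, L_SI = 467e-6 m
Step 2: Calculate sqrt(E/rho).
sqrt(160e9 / 2330) = 8286.71 m/s
Step 3: Compute f0.
f0 = 0.162 * 3e-6 / (467e-6)^2 * 8286.71 = 18466.5 Hz = 18.47 kHz


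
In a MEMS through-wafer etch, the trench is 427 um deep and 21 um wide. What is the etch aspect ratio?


Step 1: AR = depth / width
Step 2: AR = 427 / 21
AR = 20.3


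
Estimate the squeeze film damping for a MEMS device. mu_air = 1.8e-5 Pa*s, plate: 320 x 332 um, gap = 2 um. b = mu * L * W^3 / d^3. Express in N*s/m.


Step 1: Convert to SI.
L = 320e-6 m, W = 332e-6 m, d = 2e-6 m
Step 2: W^3 = (332e-6)^3 = 3.66e-11 m^3
Step 3: d^3 = (2e-6)^3 = 8.00e-18 m^3
Step 4: b = 1.8e-5 * 320e-6 * 3.66e-11 / 8.00e-18
b = 2.63e-02 N*s/m


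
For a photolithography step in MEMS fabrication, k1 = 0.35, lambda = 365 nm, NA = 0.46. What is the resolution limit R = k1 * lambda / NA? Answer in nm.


Step 1: Identify values: k1 = 0.35, lambda = 365 nm, NA = 0.46
Step 2: R = k1 * lambda / NA
R = 0.35 * 365 / 0.46
R = 277.7 nm


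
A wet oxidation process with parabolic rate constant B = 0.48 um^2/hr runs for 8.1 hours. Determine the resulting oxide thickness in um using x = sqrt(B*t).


Step 1: Compute B*t = 0.48 * 8.1 = 3.888
Step 2: x = sqrt(3.888)
x = 1.972 um


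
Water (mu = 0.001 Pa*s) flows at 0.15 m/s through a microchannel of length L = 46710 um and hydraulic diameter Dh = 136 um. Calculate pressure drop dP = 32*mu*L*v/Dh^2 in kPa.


Step 1: Convert to SI: L = 46710e-6 m, Dh = 136e-6 m
Step 2: dP = 32 * 0.001 * 46710e-6 * 0.15 / (136e-6)^2
Step 3: dP = 12121.97 Pa
Step 4: Convert to kPa: dP = 12.12 kPa


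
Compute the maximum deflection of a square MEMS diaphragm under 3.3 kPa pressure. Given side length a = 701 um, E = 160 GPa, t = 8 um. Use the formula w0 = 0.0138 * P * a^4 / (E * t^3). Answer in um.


Step 1: Convert pressure to compatible units (E is in GPa, so P in GPa).
P = 3.3 kPa = 3.3e-6 GPa
Step 2: Compute numerator: 0.0138 * P * a^4.
a^4 = 701^4 = 241474942801
numerator = 0.0138 * 3.3e-6 * 241474942801 = 1.09968e+04
Step 3: Compute denominator: E * t^3 = 160 * 8^3 = 81920
Step 4: w0 = numerator / denominator = 1.09968e+04 / 81920 = 0.1342 um


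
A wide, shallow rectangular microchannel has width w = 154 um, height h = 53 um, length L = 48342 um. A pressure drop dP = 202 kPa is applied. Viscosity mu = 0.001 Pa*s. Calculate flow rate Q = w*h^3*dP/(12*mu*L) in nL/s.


Step 1: Convert all dimensions to SI (meters).
w = 154e-6 m, h = 53e-6 m, L = 48342e-6 m, dP = 202e3 Pa
Step 2: Q = w * h^3 * dP / (12 * mu * L)
Q = 154e-6 * (53e-6)^3 * 202e3 / (12 * 0.001 * 48342e-6) = 7.98350936e-09 m^3/s
Step 3: Convert Q from m^3/s to nL/s (1 m^3 = 1e12 nL, so multiply by 1e12).
Q = 7983.509 nL/s


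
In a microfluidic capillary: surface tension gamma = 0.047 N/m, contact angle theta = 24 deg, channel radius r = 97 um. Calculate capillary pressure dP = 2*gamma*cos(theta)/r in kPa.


Step 1: cos(24 deg) = 0.9135
Step 2: Convert r to m: r = 97e-6 m
Step 3: dP = 2 * 0.047 * 0.9135 / 97e-6 = 885.2 Pa
Step 4: Convert Pa to kPa (divide by 1000).
dP = 0.89 kPa


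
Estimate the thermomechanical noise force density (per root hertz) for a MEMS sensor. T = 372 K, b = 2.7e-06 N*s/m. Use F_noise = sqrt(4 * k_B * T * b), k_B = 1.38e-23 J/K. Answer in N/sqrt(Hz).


Step 1: Compute 4 * k_B * T * b
= 4 * 1.38e-23 * 372 * 2.7e-06
= 5.5443e-26 N^2/Hz
Step 2: F_noise = sqrt(5.5443e-26)
F_noise = 2.35e-13 N/sqrt(Hz)


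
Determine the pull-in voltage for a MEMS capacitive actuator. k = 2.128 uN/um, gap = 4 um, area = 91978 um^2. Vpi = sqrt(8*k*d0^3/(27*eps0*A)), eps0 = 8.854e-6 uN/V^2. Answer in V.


Step 1: Compute numerator: 8 * k * d0^3 = 8 * 2.128 * 4^3 = 1089.536
Step 2: Compute denominator: 27 * eps0 * A = 27 * 8.854e-6 * 91978 = 21.988077
Step 3: Vpi = sqrt(1089.536 / 21.988077)
Vpi = 7.04 V


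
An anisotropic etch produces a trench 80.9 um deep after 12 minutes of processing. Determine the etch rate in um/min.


Step 1: Etch rate = depth / time
Step 2: rate = 80.9 / 12
rate = 6.742 um/min


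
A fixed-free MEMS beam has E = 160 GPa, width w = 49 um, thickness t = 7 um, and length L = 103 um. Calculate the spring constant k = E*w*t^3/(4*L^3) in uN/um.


Step 1: Convert E to consistent units (1 GPa = 1000 uN/um^2).
E = 160 GPa = 160000 uN/um^2
Step 2: Compute t^3 = 7^3 = 343
Step 3: Compute L^3 = 103^3 = 1092727
Step 4: k = 160000 * 49 * 343 / (4 * 1092727)
k = 615.2314 uN/um


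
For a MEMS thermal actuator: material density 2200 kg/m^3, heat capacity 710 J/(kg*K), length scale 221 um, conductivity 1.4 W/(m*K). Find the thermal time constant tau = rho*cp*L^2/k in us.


Step 1: Convert L to m: L = 221e-6 m
Step 2: L^2 = (221e-6)^2 = 4.8841e-08 m^2
Step 3: tau = 2200 * 710 * 4.8841e-08 / 1.4 = 5.449260143e-02 s
Step 4: Convert to microseconds (multiply by 1e6).
tau = 54492.601 us


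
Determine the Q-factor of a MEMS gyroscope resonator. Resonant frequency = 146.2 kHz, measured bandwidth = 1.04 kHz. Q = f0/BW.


Step 1: Q = f0 / bandwidth
Step 2: Q = 146.2 / 1.04
Q = 140.6


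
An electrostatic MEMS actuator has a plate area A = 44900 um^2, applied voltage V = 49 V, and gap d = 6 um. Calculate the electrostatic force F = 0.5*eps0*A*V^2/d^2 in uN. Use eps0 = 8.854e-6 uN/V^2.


Step 1: Identify parameters.
eps0 = 8.854e-6 uN/V^2, A = 44900 um^2, V = 49 V, d = 6 um
Step 2: Compute V^2 = 49^2 = 2401
Step 3: Compute d^2 = 6^2 = 36
Step 4: F = 0.5 * 8.854e-6 * 44900 * 2401 / 36
F = 13.257 uN


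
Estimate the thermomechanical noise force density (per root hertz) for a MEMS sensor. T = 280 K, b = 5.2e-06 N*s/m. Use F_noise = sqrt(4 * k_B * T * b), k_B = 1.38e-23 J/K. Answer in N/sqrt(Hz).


Step 1: Compute 4 * k_B * T * b
= 4 * 1.38e-23 * 280 * 5.2e-06
= 8.0371e-26 N^2/Hz
Step 2: F_noise = sqrt(8.0371e-26)
F_noise = 2.83e-13 N/sqrt(Hz)


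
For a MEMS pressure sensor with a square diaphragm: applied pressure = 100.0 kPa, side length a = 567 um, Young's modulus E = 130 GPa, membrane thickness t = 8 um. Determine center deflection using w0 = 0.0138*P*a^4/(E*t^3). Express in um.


Step 1: Convert pressure to compatible units (E is in GPa, so P in GPa).
P = 100.0 kPa = 100.0e-6 GPa
Step 2: Compute numerator: 0.0138 * P * a^4.
a^4 = 567^4 = 103355177121
numerator = 0.0138 * 100.0e-6 * 103355177121 = 1.426301e+05
Step 3: Compute denominator: E * t^3 = 130 * 8^3 = 66560
Step 4: w0 = numerator / denominator = 1.426301e+05 / 66560 = 2.1429 um


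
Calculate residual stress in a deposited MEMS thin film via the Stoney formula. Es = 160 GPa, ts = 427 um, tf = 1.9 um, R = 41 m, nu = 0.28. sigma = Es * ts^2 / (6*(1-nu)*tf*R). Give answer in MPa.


Step 1: Compute numerator: Es * ts^2 = 160 * 427^2 = 29172640 (GPa*um^2)
Step 2: Compute denominator (R in um): 6*(1-nu)*tf*R = 6*0.72*1.9*41e6 = 336528000.0 (um^2)
Step 3: sigma (GPa) = 29172640 / 336528000.0 = 8.6687e-02 GPa
Step 4: Convert to MPa (x1000): sigma = 86.7 MPa


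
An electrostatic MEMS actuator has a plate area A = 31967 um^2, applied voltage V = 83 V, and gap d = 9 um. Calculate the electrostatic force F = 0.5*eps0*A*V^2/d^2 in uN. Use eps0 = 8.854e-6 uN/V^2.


Step 1: Identify parameters.
eps0 = 8.854e-6 uN/V^2, A = 31967 um^2, V = 83 V, d = 9 um
Step 2: Compute V^2 = 83^2 = 6889
Step 3: Compute d^2 = 9^2 = 81
Step 4: F = 0.5 * 8.854e-6 * 31967 * 6889 / 81
F = 12.036 uN


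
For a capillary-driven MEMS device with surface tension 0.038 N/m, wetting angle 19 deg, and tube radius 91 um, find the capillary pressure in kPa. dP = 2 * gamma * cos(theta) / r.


Step 1: cos(19 deg) = 0.9455
Step 2: Convert r to m: r = 91e-6 m
Step 3: dP = 2 * 0.038 * 0.9455 / 91e-6 = 789.6 Pa
Step 4: Convert Pa to kPa (divide by 1000).
dP = 0.79 kPa


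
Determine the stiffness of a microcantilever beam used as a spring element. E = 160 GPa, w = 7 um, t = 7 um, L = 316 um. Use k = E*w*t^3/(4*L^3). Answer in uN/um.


Step 1: Convert E to consistent units (1 GPa = 1000 uN/um^2).
E = 160 GPa = 160000 uN/um^2
Step 2: Compute t^3 = 7^3 = 343
Step 3: Compute L^3 = 316^3 = 31554496
Step 4: k = 160000 * 7 * 343 / (4 * 31554496)
k = 3.0436 uN/um


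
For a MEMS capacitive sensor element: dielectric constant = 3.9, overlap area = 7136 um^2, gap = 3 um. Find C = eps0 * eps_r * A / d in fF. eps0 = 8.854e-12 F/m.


Step 1: Convert area to m^2: A = 7136e-12 m^2
Step 2: Convert gap to m: d = 3e-6 m
Step 3: C = eps0 * eps_r * A / d
C = 8.854e-12 * 3.9 * 7136e-12 / 3e-6
Step 4: Convert to fF (multiply by 1e15).
C = 82.14 fF


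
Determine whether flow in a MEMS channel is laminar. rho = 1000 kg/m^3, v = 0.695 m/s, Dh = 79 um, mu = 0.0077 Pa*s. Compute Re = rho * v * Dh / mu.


Step 1: Convert Dh to meters: Dh = 79e-6 m
Step 2: Re = rho * v * Dh / mu
Re = 1000 * 0.695 * 79e-6 / 0.0077
Re = 7.131
Since Re = 7.131 is below ~2300, the flow is laminar.


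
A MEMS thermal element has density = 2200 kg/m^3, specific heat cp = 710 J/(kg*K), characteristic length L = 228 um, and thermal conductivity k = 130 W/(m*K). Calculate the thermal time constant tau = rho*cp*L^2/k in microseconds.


Step 1: Convert L to m: L = 228e-6 m
Step 2: L^2 = (228e-6)^2 = 5.1984e-08 m^2
Step 3: tau = 2200 * 710 * 5.1984e-08 / 130 = 6.2460775e-04 s
Step 4: Convert to microseconds (multiply by 1e6).
tau = 624.608 us
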